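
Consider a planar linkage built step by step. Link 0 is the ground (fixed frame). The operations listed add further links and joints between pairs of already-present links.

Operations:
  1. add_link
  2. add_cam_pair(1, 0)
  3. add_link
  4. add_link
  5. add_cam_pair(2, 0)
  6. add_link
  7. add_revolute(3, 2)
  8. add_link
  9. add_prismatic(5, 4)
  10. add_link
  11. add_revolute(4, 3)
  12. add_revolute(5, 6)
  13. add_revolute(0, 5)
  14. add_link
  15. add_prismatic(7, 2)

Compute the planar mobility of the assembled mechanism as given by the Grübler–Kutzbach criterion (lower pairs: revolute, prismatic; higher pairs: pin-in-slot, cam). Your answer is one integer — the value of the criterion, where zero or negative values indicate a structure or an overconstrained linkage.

L=1 J1=0 J2=0
add link → L=2 J1=0 J2=0
C@1,0 dof=2 J2 → L=2 J1=0 J2=1
add link → L=3 J1=0 J2=1
add link → L=4 J1=0 J2=1
C@2,0 dof=2 J2 → L=4 J1=0 J2=2
add link → L=5 J1=0 J2=2
R@3,2 dof=1 J1 → L=5 J1=1 J2=2
add link → L=6 J1=1 J2=2
P@5,4 dof=1 J1 → L=6 J1=2 J2=2
add link → L=7 J1=2 J2=2
R@4,3 dof=1 J1 → L=7 J1=3 J2=2
R@5,6 dof=1 J1 → L=7 J1=4 J2=2
R@0,5 dof=1 J1 → L=7 J1=5 J2=2
add link → L=8 J1=5 J2=2
P@7,2 dof=1 J1 → L=8 J1=6 J2=2
M=3(L−1)−2J1−J2=3·7−2·6−2=7

M = 7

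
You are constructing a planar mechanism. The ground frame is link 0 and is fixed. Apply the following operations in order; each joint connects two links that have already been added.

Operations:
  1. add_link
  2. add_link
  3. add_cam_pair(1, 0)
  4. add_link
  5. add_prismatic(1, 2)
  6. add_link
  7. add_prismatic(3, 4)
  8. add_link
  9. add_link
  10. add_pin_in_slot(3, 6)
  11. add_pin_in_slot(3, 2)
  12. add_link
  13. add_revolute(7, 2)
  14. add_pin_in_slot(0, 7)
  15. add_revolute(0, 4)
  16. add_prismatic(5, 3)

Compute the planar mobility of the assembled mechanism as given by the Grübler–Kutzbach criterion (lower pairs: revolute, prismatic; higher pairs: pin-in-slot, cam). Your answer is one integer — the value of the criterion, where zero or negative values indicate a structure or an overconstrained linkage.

M = 7

ground; <1,0,0>
#1 <2,0,0>
#2 <3,0,0>
C:1↔0 J2 <3,0,1>
#3 <4,0,1>
P:1↔2 J1 <4,1,1>
#4 <5,1,1>
P:3↔4 J1 <5,2,1>
#5 <6,2,1>
#6 <7,2,1>
PS:3↔6 J2 <7,2,2>
PS:3↔2 J2 <7,2,3>
#7 <8,2,3>
R:7↔2 J1 <8,3,3>
PS:0↔7 J2 <8,3,4>
R:0↔4 J1 <8,4,4>
P:5↔3 J1 <8,5,4>
3×7 − 2×5 − 1×4 = 7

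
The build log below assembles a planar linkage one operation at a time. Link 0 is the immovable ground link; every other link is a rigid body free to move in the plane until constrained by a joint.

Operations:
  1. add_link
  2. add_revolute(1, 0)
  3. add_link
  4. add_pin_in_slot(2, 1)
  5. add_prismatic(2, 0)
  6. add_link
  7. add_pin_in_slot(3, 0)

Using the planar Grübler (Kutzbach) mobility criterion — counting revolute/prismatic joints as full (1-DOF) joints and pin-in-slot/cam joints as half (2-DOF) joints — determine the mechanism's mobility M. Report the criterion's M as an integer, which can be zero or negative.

M = 3

(L,J1,J2)=(1,0,0); link0 fixed
link1: (2,0,0)
R 1-0 [J1]: (2,1,0)
link2: (3,1,0)
PS 2-1 [J2]: (3,1,1)
P 2-0 [J1]: (3,2,1)
link3: (4,2,1)
PS 3-0 [J2]: (4,2,2)
Grübler: 3·3 − 2·2 − 2 = 3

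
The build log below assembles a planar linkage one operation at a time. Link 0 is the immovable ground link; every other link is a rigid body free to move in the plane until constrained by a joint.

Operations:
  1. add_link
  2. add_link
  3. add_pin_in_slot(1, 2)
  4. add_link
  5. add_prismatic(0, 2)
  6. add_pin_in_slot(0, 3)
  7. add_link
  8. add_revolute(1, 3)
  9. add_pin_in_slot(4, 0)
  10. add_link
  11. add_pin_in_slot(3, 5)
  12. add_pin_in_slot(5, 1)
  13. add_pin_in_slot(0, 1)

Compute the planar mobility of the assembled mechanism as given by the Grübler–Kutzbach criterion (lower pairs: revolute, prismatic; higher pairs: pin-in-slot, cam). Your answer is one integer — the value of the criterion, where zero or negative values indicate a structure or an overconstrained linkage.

M = 5

L=1 J1=0 J2=0
add link → L=2 J1=0 J2=0
add link → L=3 J1=0 J2=0
PS@1,2 dof=2 J2 → L=3 J1=0 J2=1
add link → L=4 J1=0 J2=1
P@0,2 dof=1 J1 → L=4 J1=1 J2=1
PS@0,3 dof=2 J2 → L=4 J1=1 J2=2
add link → L=5 J1=1 J2=2
R@1,3 dof=1 J1 → L=5 J1=2 J2=2
PS@4,0 dof=2 J2 → L=5 J1=2 J2=3
add link → L=6 J1=2 J2=3
PS@3,5 dof=2 J2 → L=6 J1=2 J2=4
PS@5,1 dof=2 J2 → L=6 J1=2 J2=5
PS@0,1 dof=2 J2 → L=6 J1=2 J2=6
M=3(L−1)−2J1−J2=3·5−2·2−6=5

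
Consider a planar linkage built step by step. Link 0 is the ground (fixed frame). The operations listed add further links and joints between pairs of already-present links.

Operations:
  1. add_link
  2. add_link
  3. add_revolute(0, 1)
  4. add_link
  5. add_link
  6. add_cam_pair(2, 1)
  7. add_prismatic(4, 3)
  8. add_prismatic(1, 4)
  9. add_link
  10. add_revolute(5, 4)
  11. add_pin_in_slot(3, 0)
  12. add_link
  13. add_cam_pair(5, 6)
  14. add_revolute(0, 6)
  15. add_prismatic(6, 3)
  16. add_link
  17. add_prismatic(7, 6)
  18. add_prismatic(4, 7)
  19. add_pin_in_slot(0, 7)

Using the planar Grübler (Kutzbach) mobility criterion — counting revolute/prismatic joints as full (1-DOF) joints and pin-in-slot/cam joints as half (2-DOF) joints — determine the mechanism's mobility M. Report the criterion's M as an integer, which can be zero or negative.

M = 1

link 0 = ground. State L|J1|J2 = 1|0|0
+link1  2|0|0
+link2  3|0|0
R(0,1) f=1→J1  3|1|0
+link3  4|1|0
+link4  5|1|0
C(2,1) f=2→J2  5|1|1
P(4,3) f=1→J1  5|2|1
P(1,4) f=1→J1  5|3|1
+link5  6|3|1
R(5,4) f=1→J1  6|4|1
PS(3,0) f=2→J2  6|4|2
+link6  7|4|2
C(5,6) f=2→J2  7|4|3
R(0,6) f=1→J1  7|5|3
P(6,3) f=1→J1  7|6|3
+link7  8|6|3
P(7,6) f=1→J1  8|7|3
P(4,7) f=1→J1  8|8|3
PS(0,7) f=2→J2  8|8|4
M = 3(8−1)−2·8−4 = 21−16−4 = 1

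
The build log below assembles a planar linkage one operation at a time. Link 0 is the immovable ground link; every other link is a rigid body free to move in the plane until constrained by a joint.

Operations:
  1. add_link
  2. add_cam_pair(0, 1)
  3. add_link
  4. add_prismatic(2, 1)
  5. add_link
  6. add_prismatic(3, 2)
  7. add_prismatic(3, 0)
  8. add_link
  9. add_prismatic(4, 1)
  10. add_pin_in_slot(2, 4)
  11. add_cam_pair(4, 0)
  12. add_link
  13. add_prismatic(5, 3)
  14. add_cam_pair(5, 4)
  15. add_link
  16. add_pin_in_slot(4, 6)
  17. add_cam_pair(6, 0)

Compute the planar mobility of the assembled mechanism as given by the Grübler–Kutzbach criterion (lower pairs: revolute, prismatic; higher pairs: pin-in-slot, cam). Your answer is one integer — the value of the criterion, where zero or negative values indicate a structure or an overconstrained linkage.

M = 2

[1;0;0] (link 0 is ground)
L+ [2;0;0]
C(0,1)∈J2 [2;0;1]
L+ [3;0;1]
P(2,1)∈J1 [3;1;1]
L+ [4;1;1]
P(3,2)∈J1 [4;2;1]
P(3,0)∈J1 [4;3;1]
L+ [5;3;1]
P(4,1)∈J1 [5;4;1]
PS(2,4)∈J2 [5;4;2]
C(4,0)∈J2 [5;4;3]
L+ [6;4;3]
P(5,3)∈J1 [6;5;3]
C(5,4)∈J2 [6;5;4]
L+ [7;5;4]
PS(4,6)∈J2 [7;5;5]
C(6,0)∈J2 [7;5;6]
mobility = 18 − 10 − 6 = 2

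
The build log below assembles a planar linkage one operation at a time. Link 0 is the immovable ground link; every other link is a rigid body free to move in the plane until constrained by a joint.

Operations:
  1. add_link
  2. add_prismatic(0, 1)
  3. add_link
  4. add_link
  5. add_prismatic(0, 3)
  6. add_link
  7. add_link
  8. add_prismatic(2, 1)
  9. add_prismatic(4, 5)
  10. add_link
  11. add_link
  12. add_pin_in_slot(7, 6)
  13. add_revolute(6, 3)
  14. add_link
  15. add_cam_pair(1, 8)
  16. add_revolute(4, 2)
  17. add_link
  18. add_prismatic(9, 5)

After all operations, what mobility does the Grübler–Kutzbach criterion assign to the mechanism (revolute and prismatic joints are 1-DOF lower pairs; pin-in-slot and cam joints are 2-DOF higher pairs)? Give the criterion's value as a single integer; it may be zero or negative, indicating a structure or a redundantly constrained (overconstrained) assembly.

L=1 J1=0 J2=0
add link → L=2 J1=0 J2=0
P@0,1 dof=1 J1 → L=2 J1=1 J2=0
add link → L=3 J1=1 J2=0
add link → L=4 J1=1 J2=0
P@0,3 dof=1 J1 → L=4 J1=2 J2=0
add link → L=5 J1=2 J2=0
add link → L=6 J1=2 J2=0
P@2,1 dof=1 J1 → L=6 J1=3 J2=0
P@4,5 dof=1 J1 → L=6 J1=4 J2=0
add link → L=7 J1=4 J2=0
add link → L=8 J1=4 J2=0
PS@7,6 dof=2 J2 → L=8 J1=4 J2=1
R@6,3 dof=1 J1 → L=8 J1=5 J2=1
add link → L=9 J1=5 J2=1
C@1,8 dof=2 J2 → L=9 J1=5 J2=2
R@4,2 dof=1 J1 → L=9 J1=6 J2=2
add link → L=10 J1=6 J2=2
P@9,5 dof=1 J1 → L=10 J1=7 J2=2
M=3(L−1)−2J1−J2=3·9−2·7−2=11

M = 11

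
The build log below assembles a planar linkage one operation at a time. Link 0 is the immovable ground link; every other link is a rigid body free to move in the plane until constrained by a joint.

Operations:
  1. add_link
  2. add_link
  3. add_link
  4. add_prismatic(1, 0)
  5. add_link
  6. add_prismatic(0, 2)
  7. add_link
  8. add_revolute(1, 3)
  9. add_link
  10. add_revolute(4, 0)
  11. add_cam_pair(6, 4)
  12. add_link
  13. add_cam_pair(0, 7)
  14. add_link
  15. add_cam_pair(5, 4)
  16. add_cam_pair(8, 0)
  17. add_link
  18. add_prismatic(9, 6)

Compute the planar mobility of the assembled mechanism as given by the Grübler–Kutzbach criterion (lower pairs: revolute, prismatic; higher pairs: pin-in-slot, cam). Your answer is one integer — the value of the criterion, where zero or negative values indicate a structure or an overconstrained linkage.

M = 13

ground; <1,0,0>
#1 <2,0,0>
#2 <3,0,0>
#3 <4,0,0>
P:1↔0 J1 <4,1,0>
#4 <5,1,0>
P:0↔2 J1 <5,2,0>
#5 <6,2,0>
R:1↔3 J1 <6,3,0>
#6 <7,3,0>
R:4↔0 J1 <7,4,0>
C:6↔4 J2 <7,4,1>
#7 <8,4,1>
C:0↔7 J2 <8,4,2>
#8 <9,4,2>
C:5↔4 J2 <9,4,3>
C:8↔0 J2 <9,4,4>
#9 <10,4,4>
P:9↔6 J1 <10,5,4>
3×9 − 2×5 − 1×4 = 13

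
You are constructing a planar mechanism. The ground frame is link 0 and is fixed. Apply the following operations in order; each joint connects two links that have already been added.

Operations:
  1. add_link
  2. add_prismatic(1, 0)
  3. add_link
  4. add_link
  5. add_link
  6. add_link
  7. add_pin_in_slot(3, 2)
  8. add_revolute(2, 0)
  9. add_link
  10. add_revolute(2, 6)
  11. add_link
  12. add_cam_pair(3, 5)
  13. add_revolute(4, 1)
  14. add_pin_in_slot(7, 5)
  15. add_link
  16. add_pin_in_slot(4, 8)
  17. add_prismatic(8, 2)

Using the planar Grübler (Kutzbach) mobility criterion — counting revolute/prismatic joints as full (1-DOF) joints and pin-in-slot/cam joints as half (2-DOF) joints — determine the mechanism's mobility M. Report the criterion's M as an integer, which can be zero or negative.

ground; <1,0,0>
#1 <2,0,0>
P:1↔0 J1 <2,1,0>
#2 <3,1,0>
#3 <4,1,0>
#4 <5,1,0>
#5 <6,1,0>
PS:3↔2 J2 <6,1,1>
R:2↔0 J1 <6,2,1>
#6 <7,2,1>
R:2↔6 J1 <7,3,1>
#7 <8,3,1>
C:3↔5 J2 <8,3,2>
R:4↔1 J1 <8,4,2>
PS:7↔5 J2 <8,4,3>
#8 <9,4,3>
PS:4↔8 J2 <9,4,4>
P:8↔2 J1 <9,5,4>
3×8 − 2×5 − 1×4 = 10

M = 10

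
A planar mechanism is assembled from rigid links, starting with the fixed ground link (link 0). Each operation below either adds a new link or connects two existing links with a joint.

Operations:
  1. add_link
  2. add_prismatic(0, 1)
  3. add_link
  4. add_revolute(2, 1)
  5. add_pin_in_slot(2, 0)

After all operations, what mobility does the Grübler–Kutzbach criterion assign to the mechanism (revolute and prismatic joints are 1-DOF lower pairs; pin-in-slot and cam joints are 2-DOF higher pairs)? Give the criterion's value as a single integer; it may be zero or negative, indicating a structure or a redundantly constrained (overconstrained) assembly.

link 0 = ground. State L|J1|J2 = 1|0|0
+link1  2|0|0
P(0,1) f=1→J1  2|1|0
+link2  3|1|0
R(2,1) f=1→J1  3|2|0
PS(2,0) f=2→J2  3|2|1
M = 3(3−1)−2·2−1 = 6−4−1 = 1

M = 1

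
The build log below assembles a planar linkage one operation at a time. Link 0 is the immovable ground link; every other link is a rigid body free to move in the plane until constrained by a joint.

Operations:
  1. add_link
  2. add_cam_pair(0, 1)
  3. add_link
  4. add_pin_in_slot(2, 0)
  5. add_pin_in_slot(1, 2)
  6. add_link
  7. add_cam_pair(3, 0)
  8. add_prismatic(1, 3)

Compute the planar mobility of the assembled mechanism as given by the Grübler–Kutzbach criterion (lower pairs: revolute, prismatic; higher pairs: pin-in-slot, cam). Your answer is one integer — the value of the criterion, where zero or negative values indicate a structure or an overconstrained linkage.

L=1 J1=0 J2=0
add link → L=2 J1=0 J2=0
C@0,1 dof=2 J2 → L=2 J1=0 J2=1
add link → L=3 J1=0 J2=1
PS@2,0 dof=2 J2 → L=3 J1=0 J2=2
PS@1,2 dof=2 J2 → L=3 J1=0 J2=3
add link → L=4 J1=0 J2=3
C@3,0 dof=2 J2 → L=4 J1=0 J2=4
P@1,3 dof=1 J1 → L=4 J1=1 J2=4
M=3(L−1)−2J1−J2=3·3−2·1−4=3

M = 3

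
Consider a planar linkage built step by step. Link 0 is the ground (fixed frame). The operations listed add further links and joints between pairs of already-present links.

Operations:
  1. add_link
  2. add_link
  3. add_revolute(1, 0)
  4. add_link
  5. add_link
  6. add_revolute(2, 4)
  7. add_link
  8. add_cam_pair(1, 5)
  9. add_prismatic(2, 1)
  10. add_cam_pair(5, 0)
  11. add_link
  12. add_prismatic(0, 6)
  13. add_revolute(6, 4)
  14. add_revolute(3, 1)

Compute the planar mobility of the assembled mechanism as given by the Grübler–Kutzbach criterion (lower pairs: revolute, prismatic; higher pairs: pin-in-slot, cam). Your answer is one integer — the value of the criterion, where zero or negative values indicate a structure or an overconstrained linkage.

L=1 J1=0 J2=0
add link → L=2 J1=0 J2=0
add link → L=3 J1=0 J2=0
R@1,0 dof=1 J1 → L=3 J1=1 J2=0
add link → L=4 J1=1 J2=0
add link → L=5 J1=1 J2=0
R@2,4 dof=1 J1 → L=5 J1=2 J2=0
add link → L=6 J1=2 J2=0
C@1,5 dof=2 J2 → L=6 J1=2 J2=1
P@2,1 dof=1 J1 → L=6 J1=3 J2=1
C@5,0 dof=2 J2 → L=6 J1=3 J2=2
add link → L=7 J1=3 J2=2
P@0,6 dof=1 J1 → L=7 J1=4 J2=2
R@6,4 dof=1 J1 → L=7 J1=5 J2=2
R@3,1 dof=1 J1 → L=7 J1=6 J2=2
M=3(L−1)−2J1−J2=3·6−2·6−2=4

M = 4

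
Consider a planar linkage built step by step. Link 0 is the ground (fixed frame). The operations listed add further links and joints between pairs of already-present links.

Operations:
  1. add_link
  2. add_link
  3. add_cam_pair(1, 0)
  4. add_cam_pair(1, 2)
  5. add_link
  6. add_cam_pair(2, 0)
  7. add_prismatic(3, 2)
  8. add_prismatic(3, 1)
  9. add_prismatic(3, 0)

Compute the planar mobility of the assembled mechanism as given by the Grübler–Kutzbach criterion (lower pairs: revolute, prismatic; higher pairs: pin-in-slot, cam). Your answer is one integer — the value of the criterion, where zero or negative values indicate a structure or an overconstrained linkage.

link 0 = ground. State L|J1|J2 = 1|0|0
+link1  2|0|0
+link2  3|0|0
C(1,0) f=2→J2  3|0|1
C(1,2) f=2→J2  3|0|2
+link3  4|0|2
C(2,0) f=2→J2  4|0|3
P(3,2) f=1→J1  4|1|3
P(3,1) f=1→J1  4|2|3
P(3,0) f=1→J1  4|3|3
M = 3(4−1)−2·3−3 = 9−6−3 = 0

M = 0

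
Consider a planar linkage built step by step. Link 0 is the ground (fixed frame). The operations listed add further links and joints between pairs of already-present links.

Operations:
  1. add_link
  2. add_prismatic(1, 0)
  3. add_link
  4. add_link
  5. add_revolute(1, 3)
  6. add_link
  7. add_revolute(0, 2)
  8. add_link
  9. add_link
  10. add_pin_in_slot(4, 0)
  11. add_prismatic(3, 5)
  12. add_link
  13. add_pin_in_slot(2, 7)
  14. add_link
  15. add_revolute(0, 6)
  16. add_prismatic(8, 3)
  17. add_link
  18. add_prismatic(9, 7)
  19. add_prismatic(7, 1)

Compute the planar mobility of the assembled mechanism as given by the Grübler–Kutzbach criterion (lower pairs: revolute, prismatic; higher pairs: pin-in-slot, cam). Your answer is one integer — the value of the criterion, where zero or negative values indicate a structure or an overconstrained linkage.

ground; <1,0,0>
#1 <2,0,0>
P:1↔0 J1 <2,1,0>
#2 <3,1,0>
#3 <4,1,0>
R:1↔3 J1 <4,2,0>
#4 <5,2,0>
R:0↔2 J1 <5,3,0>
#5 <6,3,0>
#6 <7,3,0>
PS:4↔0 J2 <7,3,1>
P:3↔5 J1 <7,4,1>
#7 <8,4,1>
PS:2↔7 J2 <8,4,2>
#8 <9,4,2>
R:0↔6 J1 <9,5,2>
P:8↔3 J1 <9,6,2>
#9 <10,6,2>
P:9↔7 J1 <10,7,2>
P:7↔1 J1 <10,8,2>
3×9 − 2×8 − 1×2 = 9

M = 9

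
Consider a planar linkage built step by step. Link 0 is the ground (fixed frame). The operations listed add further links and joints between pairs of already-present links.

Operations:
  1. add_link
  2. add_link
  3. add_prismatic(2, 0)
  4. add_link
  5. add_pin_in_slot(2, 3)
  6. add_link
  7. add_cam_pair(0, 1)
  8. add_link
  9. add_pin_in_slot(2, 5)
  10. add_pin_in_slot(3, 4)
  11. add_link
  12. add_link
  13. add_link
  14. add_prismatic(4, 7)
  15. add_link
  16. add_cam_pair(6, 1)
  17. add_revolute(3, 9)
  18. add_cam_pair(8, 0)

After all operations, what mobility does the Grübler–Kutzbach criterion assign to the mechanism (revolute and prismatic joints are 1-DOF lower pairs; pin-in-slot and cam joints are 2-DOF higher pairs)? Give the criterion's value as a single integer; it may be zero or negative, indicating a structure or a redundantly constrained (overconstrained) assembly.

M = 15

[1;0;0] (link 0 is ground)
L+ [2;0;0]
L+ [3;0;0]
P(2,0)∈J1 [3;1;0]
L+ [4;1;0]
PS(2,3)∈J2 [4;1;1]
L+ [5;1;1]
C(0,1)∈J2 [5;1;2]
L+ [6;1;2]
PS(2,5)∈J2 [6;1;3]
PS(3,4)∈J2 [6;1;4]
L+ [7;1;4]
L+ [8;1;4]
L+ [9;1;4]
P(4,7)∈J1 [9;2;4]
L+ [10;2;4]
C(6,1)∈J2 [10;2;5]
R(3,9)∈J1 [10;3;5]
C(8,0)∈J2 [10;3;6]
mobility = 27 − 6 − 6 = 15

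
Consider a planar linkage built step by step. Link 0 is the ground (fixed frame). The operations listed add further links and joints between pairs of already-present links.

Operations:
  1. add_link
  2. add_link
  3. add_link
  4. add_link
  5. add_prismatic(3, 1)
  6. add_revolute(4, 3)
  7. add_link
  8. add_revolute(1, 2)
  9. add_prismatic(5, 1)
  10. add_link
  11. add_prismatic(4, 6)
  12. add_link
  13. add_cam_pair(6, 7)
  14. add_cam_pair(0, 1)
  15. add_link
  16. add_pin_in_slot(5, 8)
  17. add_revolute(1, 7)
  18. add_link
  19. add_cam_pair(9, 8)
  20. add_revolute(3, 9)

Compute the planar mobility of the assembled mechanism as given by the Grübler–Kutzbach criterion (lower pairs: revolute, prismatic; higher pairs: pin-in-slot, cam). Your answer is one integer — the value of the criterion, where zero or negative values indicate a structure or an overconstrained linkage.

M = 9

ground; <1,0,0>
#1 <2,0,0>
#2 <3,0,0>
#3 <4,0,0>
#4 <5,0,0>
P:3↔1 J1 <5,1,0>
R:4↔3 J1 <5,2,0>
#5 <6,2,0>
R:1↔2 J1 <6,3,0>
P:5↔1 J1 <6,4,0>
#6 <7,4,0>
P:4↔6 J1 <7,5,0>
#7 <8,5,0>
C:6↔7 J2 <8,5,1>
C:0↔1 J2 <8,5,2>
#8 <9,5,2>
PS:5↔8 J2 <9,5,3>
R:1↔7 J1 <9,6,3>
#9 <10,6,3>
C:9↔8 J2 <10,6,4>
R:3↔9 J1 <10,7,4>
3×9 − 2×7 − 1×4 = 9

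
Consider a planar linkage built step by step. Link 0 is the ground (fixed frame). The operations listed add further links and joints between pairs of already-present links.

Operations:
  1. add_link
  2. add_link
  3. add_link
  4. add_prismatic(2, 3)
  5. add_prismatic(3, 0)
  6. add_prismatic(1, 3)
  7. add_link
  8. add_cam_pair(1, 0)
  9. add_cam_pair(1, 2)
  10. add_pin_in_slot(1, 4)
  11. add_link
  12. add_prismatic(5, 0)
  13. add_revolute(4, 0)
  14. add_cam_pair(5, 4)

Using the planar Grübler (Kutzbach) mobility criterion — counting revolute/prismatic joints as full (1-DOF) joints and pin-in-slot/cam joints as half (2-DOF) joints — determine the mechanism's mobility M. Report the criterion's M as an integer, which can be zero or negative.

M = 1

L=1 J1=0 J2=0
add link → L=2 J1=0 J2=0
add link → L=3 J1=0 J2=0
add link → L=4 J1=0 J2=0
P@2,3 dof=1 J1 → L=4 J1=1 J2=0
P@3,0 dof=1 J1 → L=4 J1=2 J2=0
P@1,3 dof=1 J1 → L=4 J1=3 J2=0
add link → L=5 J1=3 J2=0
C@1,0 dof=2 J2 → L=5 J1=3 J2=1
C@1,2 dof=2 J2 → L=5 J1=3 J2=2
PS@1,4 dof=2 J2 → L=5 J1=3 J2=3
add link → L=6 J1=3 J2=3
P@5,0 dof=1 J1 → L=6 J1=4 J2=3
R@4,0 dof=1 J1 → L=6 J1=5 J2=3
C@5,4 dof=2 J2 → L=6 J1=5 J2=4
M=3(L−1)−2J1−J2=3·5−2·5−4=1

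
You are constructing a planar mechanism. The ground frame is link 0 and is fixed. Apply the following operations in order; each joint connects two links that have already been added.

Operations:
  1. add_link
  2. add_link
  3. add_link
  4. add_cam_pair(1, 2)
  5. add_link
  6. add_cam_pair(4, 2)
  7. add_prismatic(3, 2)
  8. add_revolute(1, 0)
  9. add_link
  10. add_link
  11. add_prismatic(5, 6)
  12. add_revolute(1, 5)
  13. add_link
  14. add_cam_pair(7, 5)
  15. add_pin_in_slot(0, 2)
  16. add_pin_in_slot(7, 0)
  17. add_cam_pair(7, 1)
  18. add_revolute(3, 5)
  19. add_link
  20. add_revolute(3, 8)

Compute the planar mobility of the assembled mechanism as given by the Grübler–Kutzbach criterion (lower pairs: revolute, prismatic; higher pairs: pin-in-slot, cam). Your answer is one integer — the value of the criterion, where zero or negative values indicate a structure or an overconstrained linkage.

M = 6

L=1 J1=0 J2=0
add link → L=2 J1=0 J2=0
add link → L=3 J1=0 J2=0
add link → L=4 J1=0 J2=0
C@1,2 dof=2 J2 → L=4 J1=0 J2=1
add link → L=5 J1=0 J2=1
C@4,2 dof=2 J2 → L=5 J1=0 J2=2
P@3,2 dof=1 J1 → L=5 J1=1 J2=2
R@1,0 dof=1 J1 → L=5 J1=2 J2=2
add link → L=6 J1=2 J2=2
add link → L=7 J1=2 J2=2
P@5,6 dof=1 J1 → L=7 J1=3 J2=2
R@1,5 dof=1 J1 → L=7 J1=4 J2=2
add link → L=8 J1=4 J2=2
C@7,5 dof=2 J2 → L=8 J1=4 J2=3
PS@0,2 dof=2 J2 → L=8 J1=4 J2=4
PS@7,0 dof=2 J2 → L=8 J1=4 J2=5
C@7,1 dof=2 J2 → L=8 J1=4 J2=6
R@3,5 dof=1 J1 → L=8 J1=5 J2=6
add link → L=9 J1=5 J2=6
R@3,8 dof=1 J1 → L=9 J1=6 J2=6
M=3(L−1)−2J1−J2=3·8−2·6−6=6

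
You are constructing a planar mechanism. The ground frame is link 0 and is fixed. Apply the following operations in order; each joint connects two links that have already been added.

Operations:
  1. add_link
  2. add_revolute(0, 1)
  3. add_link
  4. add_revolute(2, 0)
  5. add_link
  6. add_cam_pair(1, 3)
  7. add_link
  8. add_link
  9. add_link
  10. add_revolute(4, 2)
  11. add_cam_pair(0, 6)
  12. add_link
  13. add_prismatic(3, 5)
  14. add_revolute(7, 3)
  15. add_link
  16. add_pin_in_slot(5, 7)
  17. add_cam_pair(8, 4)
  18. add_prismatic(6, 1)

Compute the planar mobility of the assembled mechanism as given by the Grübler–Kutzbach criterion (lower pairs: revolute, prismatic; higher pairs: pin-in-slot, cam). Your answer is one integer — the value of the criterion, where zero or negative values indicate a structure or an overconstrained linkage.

ground; <1,0,0>
#1 <2,0,0>
R:0↔1 J1 <2,1,0>
#2 <3,1,0>
R:2↔0 J1 <3,2,0>
#3 <4,2,0>
C:1↔3 J2 <4,2,1>
#4 <5,2,1>
#5 <6,2,1>
#6 <7,2,1>
R:4↔2 J1 <7,3,1>
C:0↔6 J2 <7,3,2>
#7 <8,3,2>
P:3↔5 J1 <8,4,2>
R:7↔3 J1 <8,5,2>
#8 <9,5,2>
PS:5↔7 J2 <9,5,3>
C:8↔4 J2 <9,5,4>
P:6↔1 J1 <9,6,4>
3×8 − 2×6 − 1×4 = 8

M = 8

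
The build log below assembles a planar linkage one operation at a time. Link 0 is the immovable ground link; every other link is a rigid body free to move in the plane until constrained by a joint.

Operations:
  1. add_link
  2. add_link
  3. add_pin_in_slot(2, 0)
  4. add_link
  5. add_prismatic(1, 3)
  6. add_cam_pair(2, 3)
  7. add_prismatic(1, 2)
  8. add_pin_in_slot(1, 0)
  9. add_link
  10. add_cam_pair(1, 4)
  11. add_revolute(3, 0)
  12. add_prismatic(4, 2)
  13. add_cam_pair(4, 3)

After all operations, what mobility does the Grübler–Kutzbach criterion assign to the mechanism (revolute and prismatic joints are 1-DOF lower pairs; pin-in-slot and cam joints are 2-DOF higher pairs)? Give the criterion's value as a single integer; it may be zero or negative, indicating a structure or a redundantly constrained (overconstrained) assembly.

M = -1

ground; <1,0,0>
#1 <2,0,0>
#2 <3,0,0>
PS:2↔0 J2 <3,0,1>
#3 <4,0,1>
P:1↔3 J1 <4,1,1>
C:2↔3 J2 <4,1,2>
P:1↔2 J1 <4,2,2>
PS:1↔0 J2 <4,2,3>
#4 <5,2,3>
C:1↔4 J2 <5,2,4>
R:3↔0 J1 <5,3,4>
P:4↔2 J1 <5,4,4>
C:4↔3 J2 <5,4,5>
3×4 − 2×4 − 1×5 = -1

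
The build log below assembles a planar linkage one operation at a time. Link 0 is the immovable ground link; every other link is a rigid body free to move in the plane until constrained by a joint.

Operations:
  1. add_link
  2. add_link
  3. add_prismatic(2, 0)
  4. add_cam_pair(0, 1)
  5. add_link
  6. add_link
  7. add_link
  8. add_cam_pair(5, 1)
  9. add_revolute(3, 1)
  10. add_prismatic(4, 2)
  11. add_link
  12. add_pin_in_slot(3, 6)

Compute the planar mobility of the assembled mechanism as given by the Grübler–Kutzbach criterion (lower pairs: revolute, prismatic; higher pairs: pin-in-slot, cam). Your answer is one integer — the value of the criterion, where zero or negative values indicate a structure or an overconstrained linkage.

M = 9

L=1 J1=0 J2=0
add link → L=2 J1=0 J2=0
add link → L=3 J1=0 J2=0
P@2,0 dof=1 J1 → L=3 J1=1 J2=0
C@0,1 dof=2 J2 → L=3 J1=1 J2=1
add link → L=4 J1=1 J2=1
add link → L=5 J1=1 J2=1
add link → L=6 J1=1 J2=1
C@5,1 dof=2 J2 → L=6 J1=1 J2=2
R@3,1 dof=1 J1 → L=6 J1=2 J2=2
P@4,2 dof=1 J1 → L=6 J1=3 J2=2
add link → L=7 J1=3 J2=2
PS@3,6 dof=2 J2 → L=7 J1=3 J2=3
M=3(L−1)−2J1−J2=3·6−2·3−3=9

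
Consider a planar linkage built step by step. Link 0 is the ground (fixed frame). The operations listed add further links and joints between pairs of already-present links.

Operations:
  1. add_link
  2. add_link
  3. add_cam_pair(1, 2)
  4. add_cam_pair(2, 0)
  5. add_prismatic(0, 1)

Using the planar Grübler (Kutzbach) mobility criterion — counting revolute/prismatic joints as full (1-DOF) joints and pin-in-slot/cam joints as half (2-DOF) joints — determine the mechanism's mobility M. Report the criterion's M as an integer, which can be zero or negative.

M = 2

link 0 = ground. State L|J1|J2 = 1|0|0
+link1  2|0|0
+link2  3|0|0
C(1,2) f=2→J2  3|0|1
C(2,0) f=2→J2  3|0|2
P(0,1) f=1→J1  3|1|2
M = 3(3−1)−2·1−2 = 6−2−2 = 2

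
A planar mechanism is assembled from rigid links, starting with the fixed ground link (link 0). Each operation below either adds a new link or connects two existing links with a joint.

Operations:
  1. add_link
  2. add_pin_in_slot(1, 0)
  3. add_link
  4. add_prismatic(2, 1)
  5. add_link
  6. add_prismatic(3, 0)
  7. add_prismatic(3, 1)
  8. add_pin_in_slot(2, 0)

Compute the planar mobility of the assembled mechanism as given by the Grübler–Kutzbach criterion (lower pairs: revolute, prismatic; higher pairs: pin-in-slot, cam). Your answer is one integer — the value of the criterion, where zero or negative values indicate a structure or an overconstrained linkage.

M = 1

ground; <1,0,0>
#1 <2,0,0>
PS:1↔0 J2 <2,0,1>
#2 <3,0,1>
P:2↔1 J1 <3,1,1>
#3 <4,1,1>
P:3↔0 J1 <4,2,1>
P:3↔1 J1 <4,3,1>
PS:2↔0 J2 <4,3,2>
3×3 − 2×3 − 1×2 = 1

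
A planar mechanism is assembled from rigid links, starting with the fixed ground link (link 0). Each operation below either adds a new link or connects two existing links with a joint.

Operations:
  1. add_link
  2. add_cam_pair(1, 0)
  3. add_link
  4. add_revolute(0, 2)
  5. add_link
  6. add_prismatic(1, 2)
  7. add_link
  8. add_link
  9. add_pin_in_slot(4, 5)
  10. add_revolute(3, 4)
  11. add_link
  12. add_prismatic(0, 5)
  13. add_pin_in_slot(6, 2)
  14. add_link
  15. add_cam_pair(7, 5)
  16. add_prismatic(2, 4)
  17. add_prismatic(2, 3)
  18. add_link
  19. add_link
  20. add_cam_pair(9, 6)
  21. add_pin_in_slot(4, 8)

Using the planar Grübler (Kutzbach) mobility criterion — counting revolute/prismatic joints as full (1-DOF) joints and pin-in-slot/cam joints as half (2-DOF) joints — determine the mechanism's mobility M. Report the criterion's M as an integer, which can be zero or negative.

(L,J1,J2)=(1,0,0); link0 fixed
link1: (2,0,0)
C 1-0 [J2]: (2,0,1)
link2: (3,0,1)
R 0-2 [J1]: (3,1,1)
link3: (4,1,1)
P 1-2 [J1]: (4,2,1)
link4: (5,2,1)
link5: (6,2,1)
PS 4-5 [J2]: (6,2,2)
R 3-4 [J1]: (6,3,2)
link6: (7,3,2)
P 0-5 [J1]: (7,4,2)
PS 6-2 [J2]: (7,4,3)
link7: (8,4,3)
C 7-5 [J2]: (8,4,4)
P 2-4 [J1]: (8,5,4)
P 2-3 [J1]: (8,6,4)
link8: (9,6,4)
link9: (10,6,4)
C 9-6 [J2]: (10,6,5)
PS 4-8 [J2]: (10,6,6)
Grübler: 3·9 − 2·6 − 6 = 9

M = 9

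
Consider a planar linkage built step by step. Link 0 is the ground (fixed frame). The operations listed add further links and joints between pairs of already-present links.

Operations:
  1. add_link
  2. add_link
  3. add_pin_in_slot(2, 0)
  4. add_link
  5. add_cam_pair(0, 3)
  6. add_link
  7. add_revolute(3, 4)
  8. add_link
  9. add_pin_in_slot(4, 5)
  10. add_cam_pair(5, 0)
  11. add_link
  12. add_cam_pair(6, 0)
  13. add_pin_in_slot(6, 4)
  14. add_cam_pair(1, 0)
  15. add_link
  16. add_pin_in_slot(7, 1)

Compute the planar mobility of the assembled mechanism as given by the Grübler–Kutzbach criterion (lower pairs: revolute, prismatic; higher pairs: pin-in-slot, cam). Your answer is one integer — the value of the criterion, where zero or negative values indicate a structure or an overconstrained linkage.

L=1 J1=0 J2=0
add link → L=2 J1=0 J2=0
add link → L=3 J1=0 J2=0
PS@2,0 dof=2 J2 → L=3 J1=0 J2=1
add link → L=4 J1=0 J2=1
C@0,3 dof=2 J2 → L=4 J1=0 J2=2
add link → L=5 J1=0 J2=2
R@3,4 dof=1 J1 → L=5 J1=1 J2=2
add link → L=6 J1=1 J2=2
PS@4,5 dof=2 J2 → L=6 J1=1 J2=3
C@5,0 dof=2 J2 → L=6 J1=1 J2=4
add link → L=7 J1=1 J2=4
C@6,0 dof=2 J2 → L=7 J1=1 J2=5
PS@6,4 dof=2 J2 → L=7 J1=1 J2=6
C@1,0 dof=2 J2 → L=7 J1=1 J2=7
add link → L=8 J1=1 J2=7
PS@7,1 dof=2 J2 → L=8 J1=1 J2=8
M=3(L−1)−2J1−J2=3·7−2·1−8=11

M = 11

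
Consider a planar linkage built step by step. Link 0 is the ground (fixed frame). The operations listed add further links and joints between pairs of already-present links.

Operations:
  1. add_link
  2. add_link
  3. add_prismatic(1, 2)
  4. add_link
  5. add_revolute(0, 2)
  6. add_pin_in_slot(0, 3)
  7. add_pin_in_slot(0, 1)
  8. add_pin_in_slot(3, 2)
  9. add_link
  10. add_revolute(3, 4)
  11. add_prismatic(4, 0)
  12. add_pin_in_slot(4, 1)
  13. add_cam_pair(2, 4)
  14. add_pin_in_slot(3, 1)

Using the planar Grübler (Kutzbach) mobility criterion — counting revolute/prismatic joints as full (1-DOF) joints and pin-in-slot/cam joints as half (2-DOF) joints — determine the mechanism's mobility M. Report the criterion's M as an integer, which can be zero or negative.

M = -2

L=1 J1=0 J2=0
add link → L=2 J1=0 J2=0
add link → L=3 J1=0 J2=0
P@1,2 dof=1 J1 → L=3 J1=1 J2=0
add link → L=4 J1=1 J2=0
R@0,2 dof=1 J1 → L=4 J1=2 J2=0
PS@0,3 dof=2 J2 → L=4 J1=2 J2=1
PS@0,1 dof=2 J2 → L=4 J1=2 J2=2
PS@3,2 dof=2 J2 → L=4 J1=2 J2=3
add link → L=5 J1=2 J2=3
R@3,4 dof=1 J1 → L=5 J1=3 J2=3
P@4,0 dof=1 J1 → L=5 J1=4 J2=3
PS@4,1 dof=2 J2 → L=5 J1=4 J2=4
C@2,4 dof=2 J2 → L=5 J1=4 J2=5
PS@3,1 dof=2 J2 → L=5 J1=4 J2=6
M=3(L−1)−2J1−J2=3·4−2·4−6=-2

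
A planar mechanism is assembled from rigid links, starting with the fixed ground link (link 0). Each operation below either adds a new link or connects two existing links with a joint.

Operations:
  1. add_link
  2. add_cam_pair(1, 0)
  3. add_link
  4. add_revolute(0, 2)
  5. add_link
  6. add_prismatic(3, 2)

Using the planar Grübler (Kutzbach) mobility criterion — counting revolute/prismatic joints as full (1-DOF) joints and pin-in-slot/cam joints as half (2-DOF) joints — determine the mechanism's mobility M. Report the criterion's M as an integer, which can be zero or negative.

ground; <1,0,0>
#1 <2,0,0>
C:1↔0 J2 <2,0,1>
#2 <3,0,1>
R:0↔2 J1 <3,1,1>
#3 <4,1,1>
P:3↔2 J1 <4,2,1>
3×3 − 2×2 − 1×1 = 4

M = 4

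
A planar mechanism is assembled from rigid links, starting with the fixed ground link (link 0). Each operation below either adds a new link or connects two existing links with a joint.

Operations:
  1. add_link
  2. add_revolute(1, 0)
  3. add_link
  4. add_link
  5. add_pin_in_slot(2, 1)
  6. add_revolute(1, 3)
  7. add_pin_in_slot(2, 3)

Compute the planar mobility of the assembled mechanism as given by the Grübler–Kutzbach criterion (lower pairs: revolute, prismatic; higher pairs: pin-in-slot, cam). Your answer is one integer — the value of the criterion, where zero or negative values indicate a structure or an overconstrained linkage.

L=1 J1=0 J2=0
add link → L=2 J1=0 J2=0
R@1,0 dof=1 J1 → L=2 J1=1 J2=0
add link → L=3 J1=1 J2=0
add link → L=4 J1=1 J2=0
PS@2,1 dof=2 J2 → L=4 J1=1 J2=1
R@1,3 dof=1 J1 → L=4 J1=2 J2=1
PS@2,3 dof=2 J2 → L=4 J1=2 J2=2
M=3(L−1)−2J1−J2=3·3−2·2−2=3

M = 3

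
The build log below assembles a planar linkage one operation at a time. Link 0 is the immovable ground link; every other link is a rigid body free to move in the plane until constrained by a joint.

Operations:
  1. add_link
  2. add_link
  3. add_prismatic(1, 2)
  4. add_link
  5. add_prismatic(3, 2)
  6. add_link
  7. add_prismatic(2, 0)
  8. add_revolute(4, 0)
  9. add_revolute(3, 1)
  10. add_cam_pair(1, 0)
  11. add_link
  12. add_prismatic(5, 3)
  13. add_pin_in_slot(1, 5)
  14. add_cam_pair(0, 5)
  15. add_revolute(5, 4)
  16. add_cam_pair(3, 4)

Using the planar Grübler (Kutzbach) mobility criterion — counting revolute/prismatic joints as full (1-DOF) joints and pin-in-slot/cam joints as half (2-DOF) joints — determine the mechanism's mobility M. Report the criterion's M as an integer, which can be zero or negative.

M = -3

ground; <1,0,0>
#1 <2,0,0>
#2 <3,0,0>
P:1↔2 J1 <3,1,0>
#3 <4,1,0>
P:3↔2 J1 <4,2,0>
#4 <5,2,0>
P:2↔0 J1 <5,3,0>
R:4↔0 J1 <5,4,0>
R:3↔1 J1 <5,5,0>
C:1↔0 J2 <5,5,1>
#5 <6,5,1>
P:5↔3 J1 <6,6,1>
PS:1↔5 J2 <6,6,2>
C:0↔5 J2 <6,6,3>
R:5↔4 J1 <6,7,3>
C:3↔4 J2 <6,7,4>
3×5 − 2×7 − 1×4 = -3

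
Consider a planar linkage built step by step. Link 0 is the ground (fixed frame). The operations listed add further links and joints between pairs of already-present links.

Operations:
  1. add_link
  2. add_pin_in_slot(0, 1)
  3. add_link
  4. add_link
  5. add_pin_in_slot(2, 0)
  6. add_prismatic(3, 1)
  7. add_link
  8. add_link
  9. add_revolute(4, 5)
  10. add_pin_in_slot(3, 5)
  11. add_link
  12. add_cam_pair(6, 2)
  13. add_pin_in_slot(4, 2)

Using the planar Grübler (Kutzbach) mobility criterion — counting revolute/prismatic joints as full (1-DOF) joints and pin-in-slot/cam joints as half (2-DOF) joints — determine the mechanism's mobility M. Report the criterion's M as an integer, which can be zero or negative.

M = 9

ground; <1,0,0>
#1 <2,0,0>
PS:0↔1 J2 <2,0,1>
#2 <3,0,1>
#3 <4,0,1>
PS:2↔0 J2 <4,0,2>
P:3↔1 J1 <4,1,2>
#4 <5,1,2>
#5 <6,1,2>
R:4↔5 J1 <6,2,2>
PS:3↔5 J2 <6,2,3>
#6 <7,2,3>
C:6↔2 J2 <7,2,4>
PS:4↔2 J2 <7,2,5>
3×6 − 2×2 − 1×5 = 9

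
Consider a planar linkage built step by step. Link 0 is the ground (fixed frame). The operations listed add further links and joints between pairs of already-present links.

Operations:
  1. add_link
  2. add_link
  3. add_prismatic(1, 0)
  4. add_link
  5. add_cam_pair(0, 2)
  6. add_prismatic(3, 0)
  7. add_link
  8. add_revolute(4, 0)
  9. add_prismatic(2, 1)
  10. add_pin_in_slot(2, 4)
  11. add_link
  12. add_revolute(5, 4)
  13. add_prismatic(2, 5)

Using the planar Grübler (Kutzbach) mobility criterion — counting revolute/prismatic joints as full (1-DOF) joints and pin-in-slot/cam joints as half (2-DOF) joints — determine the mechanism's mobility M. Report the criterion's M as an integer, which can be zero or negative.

link 0 = ground. State L|J1|J2 = 1|0|0
+link1  2|0|0
+link2  3|0|0
P(1,0) f=1→J1  3|1|0
+link3  4|1|0
C(0,2) f=2→J2  4|1|1
P(3,0) f=1→J1  4|2|1
+link4  5|2|1
R(4,0) f=1→J1  5|3|1
P(2,1) f=1→J1  5|4|1
PS(2,4) f=2→J2  5|4|2
+link5  6|4|2
R(5,4) f=1→J1  6|5|2
P(2,5) f=1→J1  6|6|2
M = 3(6−1)−2·6−2 = 15−12−2 = 1

M = 1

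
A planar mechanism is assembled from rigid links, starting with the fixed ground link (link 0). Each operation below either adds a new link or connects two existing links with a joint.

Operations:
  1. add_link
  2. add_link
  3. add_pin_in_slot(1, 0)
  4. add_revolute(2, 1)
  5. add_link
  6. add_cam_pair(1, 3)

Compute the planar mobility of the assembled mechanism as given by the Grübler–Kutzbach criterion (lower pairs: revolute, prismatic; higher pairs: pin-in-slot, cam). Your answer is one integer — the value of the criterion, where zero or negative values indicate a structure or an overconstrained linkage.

M = 5

[1;0;0] (link 0 is ground)
L+ [2;0;0]
L+ [3;0;0]
PS(1,0)∈J2 [3;0;1]
R(2,1)∈J1 [3;1;1]
L+ [4;1;1]
C(1,3)∈J2 [4;1;2]
mobility = 9 − 2 − 2 = 5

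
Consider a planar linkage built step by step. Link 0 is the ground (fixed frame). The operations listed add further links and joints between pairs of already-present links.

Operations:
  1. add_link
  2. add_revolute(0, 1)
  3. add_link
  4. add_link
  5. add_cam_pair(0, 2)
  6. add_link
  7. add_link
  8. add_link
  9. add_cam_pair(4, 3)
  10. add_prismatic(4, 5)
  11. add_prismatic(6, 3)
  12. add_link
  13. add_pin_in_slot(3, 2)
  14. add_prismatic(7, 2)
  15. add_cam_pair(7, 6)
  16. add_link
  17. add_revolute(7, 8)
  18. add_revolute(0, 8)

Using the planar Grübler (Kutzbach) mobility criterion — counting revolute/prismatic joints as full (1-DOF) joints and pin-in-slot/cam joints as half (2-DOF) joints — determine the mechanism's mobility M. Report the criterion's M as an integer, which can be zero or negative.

M = 8

(L,J1,J2)=(1,0,0); link0 fixed
link1: (2,0,0)
R 0-1 [J1]: (2,1,0)
link2: (3,1,0)
link3: (4,1,0)
C 0-2 [J2]: (4,1,1)
link4: (5,1,1)
link5: (6,1,1)
link6: (7,1,1)
C 4-3 [J2]: (7,1,2)
P 4-5 [J1]: (7,2,2)
P 6-3 [J1]: (7,3,2)
link7: (8,3,2)
PS 3-2 [J2]: (8,3,3)
P 7-2 [J1]: (8,4,3)
C 7-6 [J2]: (8,4,4)
link8: (9,4,4)
R 7-8 [J1]: (9,5,4)
R 0-8 [J1]: (9,6,4)
Grübler: 3·8 − 2·6 − 4 = 8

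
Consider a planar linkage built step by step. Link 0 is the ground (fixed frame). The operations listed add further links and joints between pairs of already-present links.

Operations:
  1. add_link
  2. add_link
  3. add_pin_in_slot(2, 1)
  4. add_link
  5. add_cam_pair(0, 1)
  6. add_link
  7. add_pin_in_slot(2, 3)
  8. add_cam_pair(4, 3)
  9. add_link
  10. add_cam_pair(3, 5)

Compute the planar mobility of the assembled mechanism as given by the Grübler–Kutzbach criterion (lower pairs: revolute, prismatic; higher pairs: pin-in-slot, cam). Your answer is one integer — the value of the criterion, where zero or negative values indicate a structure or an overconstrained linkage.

L=1 J1=0 J2=0
add link → L=2 J1=0 J2=0
add link → L=3 J1=0 J2=0
PS@2,1 dof=2 J2 → L=3 J1=0 J2=1
add link → L=4 J1=0 J2=1
C@0,1 dof=2 J2 → L=4 J1=0 J2=2
add link → L=5 J1=0 J2=2
PS@2,3 dof=2 J2 → L=5 J1=0 J2=3
C@4,3 dof=2 J2 → L=5 J1=0 J2=4
add link → L=6 J1=0 J2=4
C@3,5 dof=2 J2 → L=6 J1=0 J2=5
M=3(L−1)−2J1−J2=3·5−2·0−5=10

M = 10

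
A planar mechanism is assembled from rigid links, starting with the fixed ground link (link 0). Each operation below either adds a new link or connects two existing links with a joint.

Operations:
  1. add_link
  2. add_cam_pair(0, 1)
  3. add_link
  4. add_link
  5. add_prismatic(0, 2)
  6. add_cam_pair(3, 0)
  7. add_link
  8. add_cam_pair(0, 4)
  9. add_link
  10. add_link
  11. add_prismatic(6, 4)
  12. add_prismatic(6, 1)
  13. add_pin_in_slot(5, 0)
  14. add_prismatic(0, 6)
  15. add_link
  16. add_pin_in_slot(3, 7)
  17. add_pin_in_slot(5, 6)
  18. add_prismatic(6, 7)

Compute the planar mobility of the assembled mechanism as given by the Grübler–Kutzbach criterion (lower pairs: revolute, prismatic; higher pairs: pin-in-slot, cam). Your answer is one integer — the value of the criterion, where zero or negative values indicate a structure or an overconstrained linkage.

M = 5

(L,J1,J2)=(1,0,0); link0 fixed
link1: (2,0,0)
C 0-1 [J2]: (2,0,1)
link2: (3,0,1)
link3: (4,0,1)
P 0-2 [J1]: (4,1,1)
C 3-0 [J2]: (4,1,2)
link4: (5,1,2)
C 0-4 [J2]: (5,1,3)
link5: (6,1,3)
link6: (7,1,3)
P 6-4 [J1]: (7,2,3)
P 6-1 [J1]: (7,3,3)
PS 5-0 [J2]: (7,3,4)
P 0-6 [J1]: (7,4,4)
link7: (8,4,4)
PS 3-7 [J2]: (8,4,5)
PS 5-6 [J2]: (8,4,6)
P 6-7 [J1]: (8,5,6)
Grübler: 3·7 − 2·5 − 6 = 5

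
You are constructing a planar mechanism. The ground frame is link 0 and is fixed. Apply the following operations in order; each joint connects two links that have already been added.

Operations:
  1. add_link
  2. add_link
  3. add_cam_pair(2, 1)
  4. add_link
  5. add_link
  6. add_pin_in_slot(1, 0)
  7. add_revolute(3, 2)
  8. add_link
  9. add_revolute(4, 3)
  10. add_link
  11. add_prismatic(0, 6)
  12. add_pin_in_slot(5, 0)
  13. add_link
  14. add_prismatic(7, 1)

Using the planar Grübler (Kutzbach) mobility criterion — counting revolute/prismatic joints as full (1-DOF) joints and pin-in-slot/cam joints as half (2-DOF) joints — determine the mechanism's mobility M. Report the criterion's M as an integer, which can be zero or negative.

M = 10

ground; <1,0,0>
#1 <2,0,0>
#2 <3,0,0>
C:2↔1 J2 <3,0,1>
#3 <4,0,1>
#4 <5,0,1>
PS:1↔0 J2 <5,0,2>
R:3↔2 J1 <5,1,2>
#5 <6,1,2>
R:4↔3 J1 <6,2,2>
#6 <7,2,2>
P:0↔6 J1 <7,3,2>
PS:5↔0 J2 <7,3,3>
#7 <8,3,3>
P:7↔1 J1 <8,4,3>
3×7 − 2×4 − 1×3 = 10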